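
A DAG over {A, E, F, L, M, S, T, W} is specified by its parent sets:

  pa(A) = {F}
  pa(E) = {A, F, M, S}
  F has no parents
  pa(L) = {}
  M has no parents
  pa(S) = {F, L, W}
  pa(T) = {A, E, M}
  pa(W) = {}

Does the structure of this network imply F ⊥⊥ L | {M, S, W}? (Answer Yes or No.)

There are 5 undirected paths between F and L; checking each against the conditioning set {M, S, W}:
  1. F → S ← L — S:collider[open] ⇒ active
  2. F → A → T ← E ← S ← L — A:chain[open]; T:collider[blocks]; E:chain[open]; S:chain[blocks] ⇒ blocked
  3. F → A → T ← M → E ← S ← L — A:chain[open]; T:collider[blocks]; M:fork[blocks]; E:collider[blocks]; S:chain[blocks] ⇒ blocked
  4. F → A → E ← S ← L — A:chain[open]; E:collider[blocks]; S:chain[blocks] ⇒ blocked
  5. F → E ← S ← L — E:collider[blocks]; S:chain[blocks] ⇒ blocked
At least one path is unblocked, so d-separation fails.

No — F and L are not d-separated given {M, S, W}.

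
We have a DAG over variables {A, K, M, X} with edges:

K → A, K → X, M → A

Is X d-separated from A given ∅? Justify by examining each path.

Only one path connects X and A:
  1. X ← K → A — K:fork[open] ⇒ active
Since the path X ← K → A is active, X and A are not d-separated given ∅.

No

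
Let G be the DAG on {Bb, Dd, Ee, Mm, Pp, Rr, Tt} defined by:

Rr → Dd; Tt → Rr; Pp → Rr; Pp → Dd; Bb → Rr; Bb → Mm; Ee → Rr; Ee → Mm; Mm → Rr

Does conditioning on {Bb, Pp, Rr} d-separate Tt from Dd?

Yes

Enumerating the 2 paths from Tt to Dd and testing each for blocking by {Bb, Pp, Rr}:
  1. Tt → Rr ← Pp → Dd — Rr:collider[open]; Pp:fork[blocks] ⇒ blocked
  2. Tt → Rr → Dd — Rr:chain[blocks] ⇒ blocked
All paths are blocked; Tt ⊥ Dd | {Bb, Pp, Rr} holds.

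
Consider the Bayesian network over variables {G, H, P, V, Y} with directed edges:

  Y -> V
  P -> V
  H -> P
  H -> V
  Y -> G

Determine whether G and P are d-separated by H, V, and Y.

Enumerating the 2 paths from G to P and testing each for blocking by {H, V, Y}:
Path 1: G ← Y → V ← P
  Y is a fork here and Y is conditioned on, so the path is blocked at Y.
Path 2: G ← Y → V ← H → P
  Y is a fork here and Y is conditioned on, so the path is blocked at Y.
Since every path is blocked, d-separation holds.

Yes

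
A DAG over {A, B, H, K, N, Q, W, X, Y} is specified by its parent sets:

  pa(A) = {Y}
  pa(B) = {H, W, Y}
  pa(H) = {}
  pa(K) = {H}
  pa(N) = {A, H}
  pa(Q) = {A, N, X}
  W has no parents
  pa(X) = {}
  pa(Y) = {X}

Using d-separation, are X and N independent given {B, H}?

No

6 paths connect X and N; each must be blocked for d-separation to hold:
  1. X → Y → B ← H → N — Y:chain[open]; B:collider[open]; H:fork[blocks] ⇒ blocked
  2. X → Y → A → Q ← N — Y:chain[open]; A:chain[open]; Q:collider[blocks] ⇒ blocked
  3. X → Y → A → N — Y:chain[open]; A:chain[open] ⇒ active
  4. X → Q ← A ← Y → B ← H → N — Q:collider[blocks]; A:chain[open]; Y:fork[open]; B:collider[open]; H:fork[blocks] ⇒ blocked
  5. X → Q ← A → N — Q:collider[blocks]; A:fork[open] ⇒ blocked
  6. X → Q ← N — Q:collider[blocks] ⇒ blocked
Since the path X → Y → A → N is active, X and N are not d-separated given {B, H}.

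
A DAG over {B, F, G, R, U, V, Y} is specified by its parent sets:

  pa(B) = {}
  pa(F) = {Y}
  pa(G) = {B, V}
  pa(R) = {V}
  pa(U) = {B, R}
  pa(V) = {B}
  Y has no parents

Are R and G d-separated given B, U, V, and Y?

Yes

We examine all 4 paths between R and G:
Path 1: R ← V → G
  V is a fork here and V is conditioned on, so the path is blocked at V.
Path 2: R ← V ← B → G
  V is a chain here and V is conditioned on, so the path is blocked at V.
Path 3: R → U ← B → G
  B is a fork here and B is conditioned on, so the path is blocked at B.
Path 4: R → U ← B → V → G
  B is a fork here and B is conditioned on, so the path is blocked at B.
Since every path is blocked, d-separation holds.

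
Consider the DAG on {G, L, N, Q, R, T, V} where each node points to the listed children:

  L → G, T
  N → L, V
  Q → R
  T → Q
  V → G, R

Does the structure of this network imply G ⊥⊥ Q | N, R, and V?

4 paths connect G and Q; each must be blocked for d-separation to hold:
Path 1: G ← L ← N → V → R ← Q
  N is a fork here and N is conditioned on, so the path is blocked at N.
Path 2: G ← L → T → Q
  L is a fork and L is not conditioned on; T is a chain and T is not conditioned on — no node blocks this path, so it is active.
Path 3: G ← V ← N → L → T → Q
  V is a chain here and V is conditioned on, so the path is blocked at V.
Path 4: G ← V → R ← Q
  V is a fork here and V is conditioned on, so the path is blocked at V.
Since the path G ← L → T → Q is active, G and Q are not d-separated given {N, R, V}.

No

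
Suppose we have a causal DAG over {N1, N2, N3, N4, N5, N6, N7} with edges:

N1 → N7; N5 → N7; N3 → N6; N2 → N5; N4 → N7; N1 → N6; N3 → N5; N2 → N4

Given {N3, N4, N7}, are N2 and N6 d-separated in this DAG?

There are 4 undirected paths between N2 and N6; checking each against the conditioning set {N3, N4, N7}:
Path 1: N2 → N4 → N7 ← N1 → N6
  N4 is a chain here and N4 is conditioned on, so the path is blocked at N4.
Path 2: N2 → N4 → N7 ← N5 ← N3 → N6
  N4 is a chain here and N4 is conditioned on, so the path is blocked at N4.
Path 3: N2 → N5 ← N3 → N6
  N3 is a fork here and N3 is conditioned on, so the path is blocked at N3.
Path 4: N2 → N5 → N7 ← N1 → N6
  N5 is a chain and N5 is not conditioned on; N7 is a collider and N7 is conditioned on, which opens it; N1 is a fork and N1 is not conditioned on — no node blocks this path, so it is active.
Because an active path exists, N2 and N6 are not d-separated.

No — N2 and N6 are not d-separated given {N3, N4, N7}.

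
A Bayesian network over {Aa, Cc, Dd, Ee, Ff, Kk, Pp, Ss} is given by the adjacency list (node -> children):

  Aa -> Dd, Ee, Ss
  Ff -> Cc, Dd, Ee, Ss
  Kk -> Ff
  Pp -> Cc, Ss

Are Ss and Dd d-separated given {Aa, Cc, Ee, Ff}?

Yes — Ss and Dd are d-separated given {Aa, Cc, Ee, Ff}.

6 paths connect Ss and Dd; each must be blocked for d-separation to hold:
Path 1: Ss ← Aa → Dd
  Aa is a fork here and Aa is conditioned on, so the path is blocked at Aa.
Path 2: Ss ← Aa → Ee ← Ff → Dd
  Aa is a fork here and Aa is conditioned on, so the path is blocked at Aa.
Path 3: Ss ← Pp → Cc ← Ff → Dd
  Ff is a fork here and Ff is conditioned on, so the path is blocked at Ff.
Path 4: Ss ← Pp → Cc ← Ff → Ee ← Aa → Dd
  Ff is a fork here and Ff is conditioned on, so the path is blocked at Ff.
Path 5: Ss ← Ff → Dd
  Ff is a fork here and Ff is conditioned on, so the path is blocked at Ff.
Path 6: Ss ← Ff → Ee ← Aa → Dd
  Ff is a fork here and Ff is conditioned on, so the path is blocked at Ff.
All paths are blocked; Ss ⊥ Dd | {Aa, Cc, Ee, Ff} holds.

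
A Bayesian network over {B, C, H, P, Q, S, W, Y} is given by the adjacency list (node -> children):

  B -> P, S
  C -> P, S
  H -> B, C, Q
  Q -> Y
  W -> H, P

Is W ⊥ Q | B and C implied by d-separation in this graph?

5 paths connect W and Q; each must be blocked for d-separation to hold:
  1. W → P ← C ← H → Q — P:collider[blocks]; C:chain[blocks]; H:fork[open] ⇒ blocked
  2. W → P ← C → S ← B ← H → Q — P:collider[blocks]; C:fork[blocks]; S:collider[blocks]; B:chain[blocks]; H:fork[open] ⇒ blocked
  3. W → P ← B ← H → Q — P:collider[blocks]; B:chain[blocks]; H:fork[open] ⇒ blocked
  4. W → P ← B → S ← C ← H → Q — P:collider[blocks]; B:fork[blocks]; S:collider[blocks]; C:chain[blocks]; H:fork[open] ⇒ blocked
  5. W → H → Q — H:chain[open] ⇒ active
Since the path W → H → Q is active, W and Q are not d-separated given {B, C}.

No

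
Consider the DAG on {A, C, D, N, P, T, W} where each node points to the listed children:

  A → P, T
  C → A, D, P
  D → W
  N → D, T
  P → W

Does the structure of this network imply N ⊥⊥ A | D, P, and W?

No

5 paths connect N and A; each must be blocked for d-separation to hold:
Path 1: N → T ← A
  T is a collider here and neither T nor any of its descendants is conditioned on, so the collider stays closed — the path is blocked at T.
Path 2: N → D → W ← P ← C → A
  D is a chain here and D is conditioned on, so the path is blocked at D.
Path 3: N → D → W ← P ← A
  D is a chain here and D is conditioned on, so the path is blocked at D.
Path 4: N → D ← C → P ← A
  D is a collider and D is conditioned on, which opens it; C is a fork and C is not conditioned on; P is a collider and P is conditioned on, which opens it — no node blocks this path, so it is active.
Path 5: N → D ← C → A
  D is a collider and D is conditioned on, which opens it; C is a fork and C is not conditioned on — no node blocks this path, so it is active.
At least one path is unblocked, so d-separation fails.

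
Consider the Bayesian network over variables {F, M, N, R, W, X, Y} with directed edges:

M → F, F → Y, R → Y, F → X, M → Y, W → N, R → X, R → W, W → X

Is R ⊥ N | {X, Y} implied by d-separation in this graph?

No

Enumerating the 4 paths from R to N and testing each for blocking by {X, Y}:
Path 1: R → Y ← F → X ← W → N
  Y is a collider and Y is conditioned on, which opens it; F is a fork and F is not conditioned on; X is a collider and X is conditioned on, which opens it; W is a fork and W is not conditioned on — no node blocks this path, so it is active.
Path 2: R → Y ← M → F → X ← W → N
  Y is a collider and Y is conditioned on, which opens it; M is a fork and M is not conditioned on; F is a chain and F is not conditioned on; X is a collider and X is conditioned on, which opens it; W is a fork and W is not conditioned on — no node blocks this path, so it is active.
Path 3: R → W → N
  W is a chain and W is not conditioned on — no node blocks this path, so it is active.
Path 4: R → X ← W → N
  X is a collider and X is conditioned on, which opens it; W is a fork and W is not conditioned on — no node blocks this path, so it is active.
Because an active path exists, R and N are not d-separated.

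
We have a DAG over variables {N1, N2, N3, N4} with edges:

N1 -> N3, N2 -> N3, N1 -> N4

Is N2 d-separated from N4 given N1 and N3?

There is one path between N2 and N4:
Path 1: N2 → N3 ← N1 → N4
  N1 is a fork here and N1 is conditioned on, so the path is blocked at N1.
Since every path is blocked, d-separation holds.

Yes — N2 and N4 are d-separated given {N1, N3}.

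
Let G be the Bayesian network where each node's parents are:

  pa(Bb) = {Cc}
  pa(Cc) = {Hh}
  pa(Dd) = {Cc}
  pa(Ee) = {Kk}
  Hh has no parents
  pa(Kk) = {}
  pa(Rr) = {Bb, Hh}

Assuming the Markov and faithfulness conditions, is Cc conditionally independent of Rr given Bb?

There are 2 undirected paths between Cc and Rr; checking each against the conditioning set {Bb}:
Path 1: Cc → Bb → Rr
  Bb is a chain here and Bb is conditioned on, so the path is blocked at Bb.
Path 2: Cc ← Hh → Rr
  Hh is a fork and Hh is not conditioned on — no node blocks this path, so it is active.
Since the path Cc ← Hh → Rr is active, Cc and Rr are not d-separated given {Bb}.

No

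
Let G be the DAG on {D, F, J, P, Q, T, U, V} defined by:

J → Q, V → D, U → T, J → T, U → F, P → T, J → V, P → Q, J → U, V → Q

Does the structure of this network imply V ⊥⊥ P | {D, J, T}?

Enumerating the 6 paths from V to P and testing each for blocking by {D, J, T}:
  1. V ← J → U → T ← P — J:fork[blocks]; U:chain[open]; T:collider[open] ⇒ blocked
  2. V ← J → Q ← P — J:fork[blocks]; Q:collider[blocks] ⇒ blocked
  3. V ← J → T ← P — J:fork[blocks]; T:collider[open] ⇒ blocked
  4. V → Q ← J → U → T ← P — Q:collider[blocks]; J:fork[blocks]; U:chain[open]; T:collider[open] ⇒ blocked
  5. V → Q ← J → T ← P — Q:collider[blocks]; J:fork[blocks]; T:collider[open] ⇒ blocked
  6. V → Q ← P — Q:collider[blocks] ⇒ blocked
All paths are blocked; V ⊥ P | {D, J, T} holds.

Yes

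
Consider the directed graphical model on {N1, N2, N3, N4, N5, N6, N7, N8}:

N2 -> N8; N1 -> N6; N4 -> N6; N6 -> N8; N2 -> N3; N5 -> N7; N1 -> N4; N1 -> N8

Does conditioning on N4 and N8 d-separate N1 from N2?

No — N1 and N2 are not d-separated given {N4, N8}.

There are 3 undirected paths between N1 and N2; checking each against the conditioning set {N4, N8}:
Path 1: N1 → N6 → N8 ← N2
  N6 is a chain and N6 is not conditioned on; N8 is a collider and N8 is conditioned on, which opens it — no node blocks this path, so it is active.
Path 2: N1 → N4 → N6 → N8 ← N2
  N4 is a chain here and N4 is conditioned on, so the path is blocked at N4.
Path 3: N1 → N8 ← N2
  N8 is a collider and N8 is conditioned on, which opens it — no node blocks this path, so it is active.
Since the path N1 → N6 → N8 ← N2 is active, N1 and N2 are not d-separated given {N4, N8}.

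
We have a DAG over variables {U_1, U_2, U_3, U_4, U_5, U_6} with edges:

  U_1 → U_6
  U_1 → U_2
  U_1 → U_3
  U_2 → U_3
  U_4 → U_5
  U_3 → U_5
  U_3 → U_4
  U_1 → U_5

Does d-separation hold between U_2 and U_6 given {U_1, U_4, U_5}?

We examine all 4 paths between U_2 and U_6:
  1. U_2 → U_3 → U_4 → U_5 ← U_1 → U_6 — U_3:chain[open]; U_4:chain[blocks]; U_5:collider[open]; U_1:fork[blocks] ⇒ blocked
  2. U_2 → U_3 ← U_1 → U_6 — U_3:collider[open]; U_1:fork[blocks] ⇒ blocked
  3. U_2 → U_3 → U_5 ← U_1 → U_6 — U_3:chain[open]; U_5:collider[open]; U_1:fork[blocks] ⇒ blocked
  4. U_2 ← U_1 → U_6 — U_1:fork[blocks] ⇒ blocked
Since every path is blocked, d-separation holds.

Yes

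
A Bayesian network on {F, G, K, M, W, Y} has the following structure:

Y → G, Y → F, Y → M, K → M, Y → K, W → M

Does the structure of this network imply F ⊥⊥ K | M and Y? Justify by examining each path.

Enumerating the 2 paths from F to K and testing each for blocking by {M, Y}:
Path 1: F ← Y → M ← K
  Y is a fork here and Y is conditioned on, so the path is blocked at Y.
Path 2: F ← Y → K
  Y is a fork here and Y is conditioned on, so the path is blocked at Y.
Every path is blocked, so F and K are d-separated given {M, Y}.

Yes — F and K are d-separated given {M, Y}.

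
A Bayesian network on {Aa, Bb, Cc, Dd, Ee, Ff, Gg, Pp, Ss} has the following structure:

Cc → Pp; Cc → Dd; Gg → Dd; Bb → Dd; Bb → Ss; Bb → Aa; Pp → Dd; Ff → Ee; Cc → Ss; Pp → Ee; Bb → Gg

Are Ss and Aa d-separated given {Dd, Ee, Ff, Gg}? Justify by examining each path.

No — Ss and Aa are not d-separated given {Dd, Ee, Ff, Gg}.

5 paths connect Ss and Aa; each must be blocked for d-separation to hold:
  1. Ss ← Bb → Aa — Bb:fork[open] ⇒ active
  2. Ss ← Cc → Dd ← Bb → Aa — Cc:fork[open]; Dd:collider[open]; Bb:fork[open] ⇒ active
  3. Ss ← Cc → Dd ← Gg ← Bb → Aa — Cc:fork[open]; Dd:collider[open]; Gg:chain[blocks]; Bb:fork[open] ⇒ blocked
  4. Ss ← Cc → Pp → Dd ← Bb → Aa — Cc:fork[open]; Pp:chain[open]; Dd:collider[open]; Bb:fork[open] ⇒ active
  5. Ss ← Cc → Pp → Dd ← Gg ← Bb → Aa — Cc:fork[open]; Pp:chain[open]; Dd:collider[open]; Gg:chain[blocks]; Bb:fork[open] ⇒ blocked
Because an active path exists, Ss and Aa are not d-separated.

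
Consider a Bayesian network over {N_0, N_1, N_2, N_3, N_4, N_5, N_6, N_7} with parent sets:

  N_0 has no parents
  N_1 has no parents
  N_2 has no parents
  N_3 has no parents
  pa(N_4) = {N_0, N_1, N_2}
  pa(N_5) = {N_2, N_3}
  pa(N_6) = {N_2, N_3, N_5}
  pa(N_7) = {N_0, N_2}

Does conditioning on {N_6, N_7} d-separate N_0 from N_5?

No — N_0 and N_5 are not d-separated given {N_6, N_7}.

We examine all 6 paths between N_0 and N_5:
Path 1: N_0 → N_7 ← N_2 → N_6 ← N_3 → N_5
  N_7 is a collider and N_7 is conditioned on, which opens it; N_2 is a fork and N_2 is not conditioned on; N_6 is a collider and N_6 is conditioned on, which opens it; N_3 is a fork and N_3 is not conditioned on — no node blocks this path, so it is active.
Path 2: N_0 → N_7 ← N_2 → N_6 ← N_5
  N_7 is a collider and N_7 is conditioned on, which opens it; N_2 is a fork and N_2 is not conditioned on; N_6 is a collider and N_6 is conditioned on, which opens it — no node blocks this path, so it is active.
Path 3: N_0 → N_7 ← N_2 → N_5
  N_7 is a collider and N_7 is conditioned on, which opens it; N_2 is a fork and N_2 is not conditioned on — no node blocks this path, so it is active.
Path 4: N_0 → N_4 ← N_2 → N_6 ← N_3 → N_5
  N_4 is a collider here and neither N_4 nor any of its descendants is conditioned on, so the collider stays closed — the path is blocked at N_4.
Path 5: N_0 → N_4 ← N_2 → N_6 ← N_5
  N_4 is a collider here and neither N_4 nor any of its descendants is conditioned on, so the collider stays closed — the path is blocked at N_4.
Path 6: N_0 → N_4 ← N_2 → N_5
  N_4 is a collider here and neither N_4 nor any of its descendants is conditioned on, so the collider stays closed — the path is blocked at N_4.
Since the path N_0 → N_7 ← N_2 → N_6 ← N_3 → N_5 is active, N_0 and N_5 are not d-separated given {N_6, N_7}.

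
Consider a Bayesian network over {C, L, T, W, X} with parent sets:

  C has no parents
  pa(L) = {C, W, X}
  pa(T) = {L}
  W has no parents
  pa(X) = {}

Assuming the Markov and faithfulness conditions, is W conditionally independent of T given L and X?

There is one path between W and T:
  1. W → L → T — L:chain[blocks] ⇒ blocked
Every path is blocked, so W and T are d-separated given {L, X}.

Yes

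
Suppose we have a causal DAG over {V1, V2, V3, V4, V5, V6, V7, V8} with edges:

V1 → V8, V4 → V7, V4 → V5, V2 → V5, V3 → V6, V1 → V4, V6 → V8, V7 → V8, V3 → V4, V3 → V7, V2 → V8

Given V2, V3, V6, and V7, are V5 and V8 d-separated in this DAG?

No — V5 and V8 are not d-separated given {V2, V3, V6, V7}.

We examine all 6 paths between V5 and V8:
  1. V5 ← V2 → V8 — V2:fork[blocks] ⇒ blocked
  2. V5 ← V4 ← V3 → V6 → V8 — V4:chain[open]; V3:fork[blocks]; V6:chain[blocks] ⇒ blocked
  3. V5 ← V4 ← V3 → V7 → V8 — V4:chain[open]; V3:fork[blocks]; V7:chain[blocks] ⇒ blocked
  4. V5 ← V4 → V7 → V8 — V4:fork[open]; V7:chain[blocks] ⇒ blocked
  5. V5 ← V4 → V7 ← V3 → V6 → V8 — V4:fork[open]; V7:collider[open]; V3:fork[blocks]; V6:chain[blocks] ⇒ blocked
  6. V5 ← V4 ← V1 → V8 — V4:chain[open]; V1:fork[open] ⇒ active
At least one path is unblocked, so d-separation fails.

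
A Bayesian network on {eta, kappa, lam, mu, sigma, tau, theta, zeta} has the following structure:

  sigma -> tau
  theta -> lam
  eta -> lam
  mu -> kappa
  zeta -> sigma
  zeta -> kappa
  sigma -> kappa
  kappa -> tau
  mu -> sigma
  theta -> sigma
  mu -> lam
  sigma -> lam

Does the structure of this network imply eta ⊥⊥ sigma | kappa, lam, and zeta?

No

There are 6 undirected paths between eta and sigma; checking each against the conditioning set {kappa, lam, zeta}:
Path 1: eta → lam ← theta → sigma
  lam is a collider and lam is conditioned on, which opens it; theta is a fork and theta is not conditioned on — no node blocks this path, so it is active.
Path 2: eta → lam ← sigma
  lam is a collider and lam is conditioned on, which opens it — no node blocks this path, so it is active.
Path 3: eta → lam ← mu → sigma
  lam is a collider and lam is conditioned on, which opens it; mu is a fork and mu is not conditioned on — no node blocks this path, so it is active.
Path 4: eta → lam ← mu → kappa ← sigma
  lam is a collider and lam is conditioned on, which opens it; mu is a fork and mu is not conditioned on; kappa is a collider and kappa is conditioned on, which opens it — no node blocks this path, so it is active.
Path 5: eta → lam ← mu → kappa → tau ← sigma
  kappa is a chain here and kappa is conditioned on, so the path is blocked at kappa.
Path 6: eta → lam ← mu → kappa ← zeta → sigma
  zeta is a fork here and zeta is conditioned on, so the path is blocked at zeta.
Because an active path exists, eta and sigma are not d-separated.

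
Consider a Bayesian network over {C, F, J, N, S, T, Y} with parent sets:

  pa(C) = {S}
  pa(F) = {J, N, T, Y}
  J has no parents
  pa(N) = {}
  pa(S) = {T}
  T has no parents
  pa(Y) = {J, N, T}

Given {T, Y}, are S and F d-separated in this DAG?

There are 4 undirected paths between S and F; checking each against the conditioning set {T, Y}:
Path 1: S ← T → Y → F
  T is a fork here and T is conditioned on, so the path is blocked at T.
Path 2: S ← T → Y ← J → F
  T is a fork here and T is conditioned on, so the path is blocked at T.
Path 3: S ← T → Y ← N → F
  T is a fork here and T is conditioned on, so the path is blocked at T.
Path 4: S ← T → F
  T is a fork here and T is conditioned on, so the path is blocked at T.
Every path is blocked, so S and F are d-separated given {T, Y}.

Yes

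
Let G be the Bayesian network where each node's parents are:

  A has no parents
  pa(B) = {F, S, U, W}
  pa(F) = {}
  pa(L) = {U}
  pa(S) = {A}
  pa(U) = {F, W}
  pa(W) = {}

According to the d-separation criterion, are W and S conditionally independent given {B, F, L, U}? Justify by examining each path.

3 paths connect W and S; each must be blocked for d-separation to hold:
Path 1: W → B ← S
  B is a collider and B is conditioned on, which opens it — no node blocks this path, so it is active.
Path 2: W → U ← F → B ← S
  F is a fork here and F is conditioned on, so the path is blocked at F.
Path 3: W → U → B ← S
  U is a chain here and U is conditioned on, so the path is blocked at U.
Since the path W → B ← S is active, W and S are not d-separated given {B, F, L, U}.

No — W and S are not d-separated given {B, F, L, U}.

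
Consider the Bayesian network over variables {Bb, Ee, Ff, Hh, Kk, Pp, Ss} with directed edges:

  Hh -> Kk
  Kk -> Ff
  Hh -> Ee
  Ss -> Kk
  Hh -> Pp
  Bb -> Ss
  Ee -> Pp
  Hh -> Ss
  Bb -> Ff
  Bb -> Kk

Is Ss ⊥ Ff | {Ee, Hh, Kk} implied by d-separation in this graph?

There are 6 undirected paths between Ss and Ff; checking each against the conditioning set {Ee, Hh, Kk}:
  1. Ss ← Bb → Ff — Bb:fork[open] ⇒ active
  2. Ss ← Bb → Kk → Ff — Bb:fork[open]; Kk:chain[blocks] ⇒ blocked
  3. Ss ← Hh → Kk ← Bb → Ff — Hh:fork[blocks]; Kk:collider[open]; Bb:fork[open] ⇒ blocked
  4. Ss ← Hh → Kk → Ff — Hh:fork[blocks]; Kk:chain[blocks] ⇒ blocked
  5. Ss → Kk ← Bb → Ff — Kk:collider[open]; Bb:fork[open] ⇒ active
  6. Ss → Kk → Ff — Kk:chain[blocks] ⇒ blocked
At least one path is unblocked, so d-separation fails.

No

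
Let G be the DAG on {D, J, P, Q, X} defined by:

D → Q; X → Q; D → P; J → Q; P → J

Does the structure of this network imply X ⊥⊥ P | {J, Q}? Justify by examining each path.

No — X and P are not d-separated given {J, Q}.

Enumerating the 2 paths from X to P and testing each for blocking by {J, Q}:
Path 1: X → Q ← J ← P
  J is a chain here and J is conditioned on, so the path is blocked at J.
Path 2: X → Q ← D → P
  Q is a collider and Q is conditioned on, which opens it; D is a fork and D is not conditioned on — no node blocks this path, so it is active.
At least one path is unblocked, so d-separation fails.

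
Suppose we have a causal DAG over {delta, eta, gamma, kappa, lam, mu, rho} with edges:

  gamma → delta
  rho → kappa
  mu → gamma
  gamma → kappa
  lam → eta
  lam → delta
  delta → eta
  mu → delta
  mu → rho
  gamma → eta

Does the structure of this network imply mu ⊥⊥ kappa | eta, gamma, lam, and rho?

5 paths connect mu and kappa; each must be blocked for d-separation to hold:
Path 1: mu → rho → kappa
  rho is a chain here and rho is conditioned on, so the path is blocked at rho.
Path 2: mu → gamma → kappa
  gamma is a chain here and gamma is conditioned on, so the path is blocked at gamma.
Path 3: mu → delta → eta ← gamma → kappa
  gamma is a fork here and gamma is conditioned on, so the path is blocked at gamma.
Path 4: mu → delta ← gamma → kappa
  gamma is a fork here and gamma is conditioned on, so the path is blocked at gamma.
Path 5: mu → delta ← lam → eta ← gamma → kappa
  lam is a fork here and lam is conditioned on, so the path is blocked at lam.
All paths are blocked; mu ⊥ kappa | {eta, gamma, lam, rho} holds.

Yes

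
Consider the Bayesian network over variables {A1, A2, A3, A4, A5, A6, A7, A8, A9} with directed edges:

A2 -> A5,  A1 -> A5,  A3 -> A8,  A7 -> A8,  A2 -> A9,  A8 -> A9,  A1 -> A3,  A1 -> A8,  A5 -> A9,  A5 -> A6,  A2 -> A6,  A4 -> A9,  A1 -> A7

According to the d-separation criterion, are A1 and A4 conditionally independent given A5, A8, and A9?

Enumerating the 6 paths from A1 to A4 and testing each for blocking by {A5, A8, A9}:
Path 1: A1 → A7 → A8 → A9 ← A4
  A8 is a chain here and A8 is conditioned on, so the path is blocked at A8.
Path 2: A1 → A5 → A6 ← A2 → A9 ← A4
  A5 is a chain here and A5 is conditioned on, so the path is blocked at A5.
Path 3: A1 → A5 → A9 ← A4
  A5 is a chain here and A5 is conditioned on, so the path is blocked at A5.
Path 4: A1 → A5 ← A2 → A9 ← A4
  A5 is a collider and A5 is conditioned on, which opens it; A2 is a fork and A2 is not conditioned on; A9 is a collider and A9 is conditioned on, which opens it — no node blocks this path, so it is active.
Path 5: A1 → A8 → A9 ← A4
  A8 is a chain here and A8 is conditioned on, so the path is blocked at A8.
Path 6: A1 → A3 → A8 → A9 ← A4
  A8 is a chain here and A8 is conditioned on, so the path is blocked at A8.
At least one path is unblocked, so d-separation fails.

No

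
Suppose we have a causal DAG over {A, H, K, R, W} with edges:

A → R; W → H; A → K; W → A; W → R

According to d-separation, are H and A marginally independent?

No — H and A are not d-separated given ∅.

There are 2 undirected paths between H and A; checking each against the conditioning set ∅:
Path 1: H ← W → R ← A
  R is a collider here and neither R nor any of its descendants is conditioned on, so the collider stays closed — the path is blocked at R.
Path 2: H ← W → A
  W is a fork and W is not conditioned on — no node blocks this path, so it is active.
Because an active path exists, H and A are not d-separated.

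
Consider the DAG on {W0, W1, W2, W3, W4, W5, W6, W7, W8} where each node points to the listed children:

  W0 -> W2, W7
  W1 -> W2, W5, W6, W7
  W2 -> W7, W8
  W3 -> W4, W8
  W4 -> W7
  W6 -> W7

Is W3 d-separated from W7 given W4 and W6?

5 paths connect W3 and W7; each must be blocked for d-separation to hold:
Path 1: W3 → W4 → W7
  W4 is a chain here and W4 is conditioned on, so the path is blocked at W4.
Path 2: W3 → W8 ← W2 ← W0 → W7
  W8 is a collider here and neither W8 nor any of its descendants is conditioned on, so the collider stays closed — the path is blocked at W8.
Path 3: W3 → W8 ← W2 → W7
  W8 is a collider here and neither W8 nor any of its descendants is conditioned on, so the collider stays closed — the path is blocked at W8.
Path 4: W3 → W8 ← W2 ← W1 → W7
  W8 is a collider here and neither W8 nor any of its descendants is conditioned on, so the collider stays closed — the path is blocked at W8.
Path 5: W3 → W8 ← W2 ← W1 → W6 → W7
  W8 is a collider here and neither W8 nor any of its descendants is conditioned on, so the collider stays closed — the path is blocked at W8.
All paths are blocked; W3 ⊥ W7 | {W4, W6} holds.

Yes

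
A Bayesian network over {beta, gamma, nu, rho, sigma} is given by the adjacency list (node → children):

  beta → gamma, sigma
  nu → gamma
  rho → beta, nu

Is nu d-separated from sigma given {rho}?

Yes

Enumerating the 2 paths from nu to sigma and testing each for blocking by {rho}:
Path 1: nu ← rho → beta → sigma
  rho is a fork here and rho is conditioned on, so the path is blocked at rho.
Path 2: nu → gamma ← beta → sigma
  gamma is a collider here and neither gamma nor any of its descendants is conditioned on, so the collider stays closed — the path is blocked at gamma.
Since every path is blocked, d-separation holds.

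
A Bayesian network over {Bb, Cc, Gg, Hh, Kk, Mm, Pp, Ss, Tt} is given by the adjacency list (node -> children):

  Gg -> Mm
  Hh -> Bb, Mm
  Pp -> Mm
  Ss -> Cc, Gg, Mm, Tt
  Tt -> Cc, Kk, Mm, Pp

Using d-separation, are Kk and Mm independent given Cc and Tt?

There are 6 undirected paths between Kk and Mm; checking each against the conditioning set {Cc, Tt}:
  1. Kk ← Tt → Cc ← Ss → Gg → Mm — Tt:fork[blocks]; Cc:collider[open]; Ss:fork[open]; Gg:chain[open] ⇒ blocked
  2. Kk ← Tt → Cc ← Ss → Mm — Tt:fork[blocks]; Cc:collider[open]; Ss:fork[open] ⇒ blocked
  3. Kk ← Tt ← Ss → Gg → Mm — Tt:chain[blocks]; Ss:fork[open]; Gg:chain[open] ⇒ blocked
  4. Kk ← Tt ← Ss → Mm — Tt:chain[blocks]; Ss:fork[open] ⇒ blocked
  5. Kk ← Tt → Mm — Tt:fork[blocks] ⇒ blocked
  6. Kk ← Tt → Pp → Mm — Tt:fork[blocks]; Pp:chain[open] ⇒ blocked
Every path is blocked, so Kk and Mm are d-separated given {Cc, Tt}.

Yes — Kk and Mm are d-separated given {Cc, Tt}.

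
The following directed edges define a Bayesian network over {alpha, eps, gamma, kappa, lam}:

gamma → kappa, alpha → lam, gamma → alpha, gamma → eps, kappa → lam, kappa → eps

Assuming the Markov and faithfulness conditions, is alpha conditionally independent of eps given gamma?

Yes — alpha and eps are d-separated given {gamma}.

There are 4 undirected paths between alpha and eps; checking each against the conditioning set {gamma}:
Path 1: alpha ← gamma → kappa → eps
  gamma is a fork here and gamma is conditioned on, so the path is blocked at gamma.
Path 2: alpha ← gamma → eps
  gamma is a fork here and gamma is conditioned on, so the path is blocked at gamma.
Path 3: alpha → lam ← kappa ← gamma → eps
  lam is a collider here and neither lam nor any of its descendants is conditioned on, so the collider stays closed — the path is blocked at lam.
Path 4: alpha → lam ← kappa → eps
  lam is a collider here and neither lam nor any of its descendants is conditioned on, so the collider stays closed — the path is blocked at lam.
All paths are blocked; alpha ⊥ eps | {gamma} holds.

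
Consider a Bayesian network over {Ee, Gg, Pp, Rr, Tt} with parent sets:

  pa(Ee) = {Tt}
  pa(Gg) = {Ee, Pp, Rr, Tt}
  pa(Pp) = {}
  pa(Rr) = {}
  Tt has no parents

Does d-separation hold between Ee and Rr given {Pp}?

Yes

Enumerating the 2 paths from Ee to Rr and testing each for blocking by {Pp}:
  1. Ee → Gg ← Rr — Gg:collider[blocks] ⇒ blocked
  2. Ee ← Tt → Gg ← Rr — Tt:fork[open]; Gg:collider[blocks] ⇒ blocked
Since every path is blocked, d-separation holds.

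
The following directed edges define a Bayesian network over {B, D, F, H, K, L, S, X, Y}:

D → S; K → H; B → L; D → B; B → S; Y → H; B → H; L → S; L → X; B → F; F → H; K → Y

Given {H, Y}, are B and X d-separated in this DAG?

There are 3 undirected paths between B and X; checking each against the conditioning set {H, Y}:
Path 1: B → L → X
  L is a chain and L is not conditioned on — no node blocks this path, so it is active.
Path 2: B → S ← L → X
  S is a collider here and neither S nor any of its descendants is conditioned on, so the collider stays closed — the path is blocked at S.
Path 3: B ← D → S ← L → X
  S is a collider here and neither S nor any of its descendants is conditioned on, so the collider stays closed — the path is blocked at S.
Because an active path exists, B and X are not d-separated.

No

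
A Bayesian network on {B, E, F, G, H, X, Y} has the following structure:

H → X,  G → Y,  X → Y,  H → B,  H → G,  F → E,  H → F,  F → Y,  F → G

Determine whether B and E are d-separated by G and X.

No — B and E are not d-separated given {G, X}.

We examine all 5 paths between B and E:
  1. B ← H → X → Y ← G ← F → E — H:fork[open]; X:chain[blocks]; Y:collider[blocks]; G:chain[blocks]; F:fork[open] ⇒ blocked
  2. B ← H → X → Y ← F → E — H:fork[open]; X:chain[blocks]; Y:collider[blocks]; F:fork[open] ⇒ blocked
  3. B ← H → G → Y ← F → E — H:fork[open]; G:chain[blocks]; Y:collider[blocks]; F:fork[open] ⇒ blocked
  4. B ← H → G ← F → E — H:fork[open]; G:collider[open]; F:fork[open] ⇒ active
  5. B ← H → F → E — H:fork[open]; F:chain[open] ⇒ active
Because an active path exists, B and E are not d-separated.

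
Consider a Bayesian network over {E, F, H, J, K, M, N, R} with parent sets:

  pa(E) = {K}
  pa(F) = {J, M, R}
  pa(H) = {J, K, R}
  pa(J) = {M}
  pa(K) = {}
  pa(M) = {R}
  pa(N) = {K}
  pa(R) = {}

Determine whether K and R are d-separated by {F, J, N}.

There are 5 undirected paths between K and R; checking each against the conditioning set {F, J, N}:
  1. K → H ← R — H:collider[blocks] ⇒ blocked
  2. K → H ← J ← M ← R — H:collider[blocks]; J:chain[blocks]; M:chain[open] ⇒ blocked
  3. K → H ← J ← M → F ← R — H:collider[blocks]; J:chain[blocks]; M:fork[open]; F:collider[open] ⇒ blocked
  4. K → H ← J → F ← R — H:collider[blocks]; J:fork[blocks]; F:collider[open] ⇒ blocked
  5. K → H ← J → F ← M ← R — H:collider[blocks]; J:fork[blocks]; F:collider[open]; M:chain[open] ⇒ blocked
Every path is blocked, so K and R are d-separated given {F, J, N}.

Yes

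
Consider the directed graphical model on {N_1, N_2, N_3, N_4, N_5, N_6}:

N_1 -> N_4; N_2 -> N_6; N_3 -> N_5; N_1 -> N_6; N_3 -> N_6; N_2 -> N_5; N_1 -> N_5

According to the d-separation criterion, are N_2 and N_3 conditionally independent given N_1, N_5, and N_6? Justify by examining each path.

No — N_2 and N_3 are not d-separated given {N_1, N_5, N_6}.

We examine all 4 paths between N_2 and N_3:
Path 1: N_2 → N_5 ← N_1 → N_6 ← N_3
  N_1 is a fork here and N_1 is conditioned on, so the path is blocked at N_1.
Path 2: N_2 → N_5 ← N_3
  N_5 is a collider and N_5 is conditioned on, which opens it — no node blocks this path, so it is active.
Path 3: N_2 → N_6 ← N_1 → N_5 ← N_3
  N_1 is a fork here and N_1 is conditioned on, so the path is blocked at N_1.
Path 4: N_2 → N_6 ← N_3
  N_6 is a collider and N_6 is conditioned on, which opens it — no node blocks this path, so it is active.
Since the path N_2 → N_5 ← N_3 is active, N_2 and N_3 are not d-separated given {N_1, N_5, N_6}.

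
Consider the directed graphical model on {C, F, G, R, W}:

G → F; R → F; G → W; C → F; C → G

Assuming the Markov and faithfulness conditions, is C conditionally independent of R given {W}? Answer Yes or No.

2 paths connect C and R; each must be blocked for d-separation to hold:
Path 1: C → G → F ← R
  F is a collider here and neither F nor any of its descendants is conditioned on, so the collider stays closed — the path is blocked at F.
Path 2: C → F ← R
  F is a collider here and neither F nor any of its descendants is conditioned on, so the collider stays closed — the path is blocked at F.
Every path is blocked, so C and R are d-separated given {W}.

Yes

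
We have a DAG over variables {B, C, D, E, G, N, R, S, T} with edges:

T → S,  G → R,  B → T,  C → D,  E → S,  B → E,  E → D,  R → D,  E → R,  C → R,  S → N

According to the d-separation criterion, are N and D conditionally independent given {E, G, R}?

Yes

6 paths connect N and D; each must be blocked for d-separation to hold:
  1. N ← S ← T ← B → E → D — S:chain[open]; T:chain[open]; B:fork[open]; E:chain[blocks] ⇒ blocked
  2. N ← S ← T ← B → E → R → D — S:chain[open]; T:chain[open]; B:fork[open]; E:chain[blocks]; R:chain[blocks] ⇒ blocked
  3. N ← S ← T ← B → E → R ← C → D — S:chain[open]; T:chain[open]; B:fork[open]; E:chain[blocks]; R:collider[open]; C:fork[open] ⇒ blocked
  4. N ← S ← E → D — S:chain[open]; E:fork[blocks] ⇒ blocked
  5. N ← S ← E → R → D — S:chain[open]; E:fork[blocks]; R:chain[blocks] ⇒ blocked
  6. N ← S ← E → R ← C → D — S:chain[open]; E:fork[blocks]; R:collider[open]; C:fork[open] ⇒ blocked
Since every path is blocked, d-separation holds.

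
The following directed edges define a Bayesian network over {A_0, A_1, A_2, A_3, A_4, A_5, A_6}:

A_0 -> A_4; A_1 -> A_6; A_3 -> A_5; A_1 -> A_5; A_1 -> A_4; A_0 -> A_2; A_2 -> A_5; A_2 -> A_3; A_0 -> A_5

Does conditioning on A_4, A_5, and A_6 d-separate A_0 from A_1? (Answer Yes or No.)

No

We examine all 4 paths between A_0 and A_1:
  1. A_0 → A_4 ← A_1 — A_4:collider[open] ⇒ active
  2. A_0 → A_2 → A_5 ← A_1 — A_2:chain[open]; A_5:collider[open] ⇒ active
  3. A_0 → A_2 → A_3 → A_5 ← A_1 — A_2:chain[open]; A_3:chain[open]; A_5:collider[open] ⇒ active
  4. A_0 → A_5 ← A_1 — A_5:collider[open] ⇒ active
Because an active path exists, A_0 and A_1 are not d-separated.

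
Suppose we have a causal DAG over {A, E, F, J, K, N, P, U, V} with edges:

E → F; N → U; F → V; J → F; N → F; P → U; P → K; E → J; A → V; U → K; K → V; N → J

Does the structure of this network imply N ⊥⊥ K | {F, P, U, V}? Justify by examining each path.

5 paths connect N and K; each must be blocked for d-separation to hold:
Path 1: N → F → V ← K
  F is a chain here and F is conditioned on, so the path is blocked at F.
Path 2: N → U ← P → K
  P is a fork here and P is conditioned on, so the path is blocked at P.
Path 3: N → U → K
  U is a chain here and U is conditioned on, so the path is blocked at U.
Path 4: N → J ← E → F → V ← K
  F is a chain here and F is conditioned on, so the path is blocked at F.
Path 5: N → J → F → V ← K
  F is a chain here and F is conditioned on, so the path is blocked at F.
Every path is blocked, so N and K are d-separated given {F, P, U, V}.

Yes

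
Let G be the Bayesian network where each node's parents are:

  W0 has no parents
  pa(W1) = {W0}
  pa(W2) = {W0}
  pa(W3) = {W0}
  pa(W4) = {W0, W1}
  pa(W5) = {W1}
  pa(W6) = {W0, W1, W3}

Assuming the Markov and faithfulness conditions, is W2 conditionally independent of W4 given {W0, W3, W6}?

Yes — W2 and W4 are d-separated given {W0, W3, W6}.

We examine all 4 paths between W2 and W4:
  1. W2 ← W0 → W4 — W0:fork[blocks] ⇒ blocked
  2. W2 ← W0 → W6 ← W1 → W4 — W0:fork[blocks]; W6:collider[open]; W1:fork[open] ⇒ blocked
  3. W2 ← W0 → W1 → W4 — W0:fork[blocks]; W1:chain[open] ⇒ blocked
  4. W2 ← W0 → W3 → W6 ← W1 → W4 — W0:fork[blocks]; W3:chain[blocks]; W6:collider[open]; W1:fork[open] ⇒ blocked
All paths are blocked; W2 ⊥ W4 | {W0, W3, W6} holds.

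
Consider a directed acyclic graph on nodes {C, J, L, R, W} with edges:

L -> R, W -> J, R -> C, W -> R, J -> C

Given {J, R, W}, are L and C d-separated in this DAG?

2 paths connect L and C; each must be blocked for d-separation to hold:
Path 1: L → R → C
  R is a chain here and R is conditioned on, so the path is blocked at R.
Path 2: L → R ← W → J → C
  W is a fork here and W is conditioned on, so the path is blocked at W.
Every path is blocked, so L and C are d-separated given {J, R, W}.

Yes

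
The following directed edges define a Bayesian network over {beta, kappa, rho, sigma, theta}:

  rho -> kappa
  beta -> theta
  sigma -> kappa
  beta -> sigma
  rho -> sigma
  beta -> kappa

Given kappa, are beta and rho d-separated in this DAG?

4 paths connect beta and rho; each must be blocked for d-separation to hold:
Path 1: beta → kappa ← rho
  kappa is a collider and kappa is conditioned on, which opens it — no node blocks this path, so it is active.
Path 2: beta → kappa ← sigma ← rho
  kappa is a collider and kappa is conditioned on, which opens it; sigma is a chain and sigma is not conditioned on — no node blocks this path, so it is active.
Path 3: beta → sigma → kappa ← rho
  sigma is a chain and sigma is not conditioned on; kappa is a collider and kappa is conditioned on, which opens it — no node blocks this path, so it is active.
Path 4: beta → sigma ← rho
  sigma is a collider and its descendant kappa is conditioned on, which opens it — no node blocks this path, so it is active.
Since the path beta → kappa ← rho is active, beta and rho are not d-separated given {kappa}.

No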